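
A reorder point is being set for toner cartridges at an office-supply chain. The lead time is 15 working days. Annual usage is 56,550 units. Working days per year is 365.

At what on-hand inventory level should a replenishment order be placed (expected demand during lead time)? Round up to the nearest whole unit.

Daily demand d = 56,550 / 365 = 154.932 units/day
Demand during lead time = 154.932 × 15 = 2,323.97
Reorder point = 2,323.97 → round up

2,324 units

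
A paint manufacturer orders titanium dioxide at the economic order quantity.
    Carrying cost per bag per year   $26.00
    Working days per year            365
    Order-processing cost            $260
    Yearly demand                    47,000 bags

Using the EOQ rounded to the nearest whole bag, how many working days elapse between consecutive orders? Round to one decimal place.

7.5 days

2DS/H = 2·47,000·260/26 = 940,000.00
EOQ = √940,000.00 ≈ 969.54 → Q = 970 bags
Days between orders = 365 / (D/Q) = 365 / 48.454 ≈ 7.533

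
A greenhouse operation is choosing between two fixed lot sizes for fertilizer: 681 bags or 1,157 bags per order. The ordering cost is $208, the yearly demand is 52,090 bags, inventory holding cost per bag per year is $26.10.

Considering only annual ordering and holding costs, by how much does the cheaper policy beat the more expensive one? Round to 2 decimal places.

Annual cost at Q: ordering D·S/Q plus holding Q·H/2.
TC(681) = (52,090/681)×208 + (681/2)×26.1 = $24,797.06
TC(1,157) = (52,090/1,157)×208 + (1,157/2)×26.1 = $24,463.34
Lots of 1,157 are cheaper by $333.72.

$333.72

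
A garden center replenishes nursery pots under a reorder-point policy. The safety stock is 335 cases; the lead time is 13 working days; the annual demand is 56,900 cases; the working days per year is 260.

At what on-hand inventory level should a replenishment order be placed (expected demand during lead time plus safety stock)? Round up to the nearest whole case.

3,180 cases

Daily demand d = 56,900 / 260 = 218.846 cases/day
Demand during lead time = 218.846 × 13 = 2,845.00
Reorder point = 2,845.00 + 335 = 3,180.00 → round up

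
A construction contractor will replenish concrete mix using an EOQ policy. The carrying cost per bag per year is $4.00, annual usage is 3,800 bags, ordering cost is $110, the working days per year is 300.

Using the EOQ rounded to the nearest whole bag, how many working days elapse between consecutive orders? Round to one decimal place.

2DS/H = 2·3,800·110/4 = 209,000.00
EOQ = √209,000.00 ≈ 457.17 → Q = 457 bags
T = Q/D × 300 days = 457/3,800 × 300 = 36.079 days

36.1 days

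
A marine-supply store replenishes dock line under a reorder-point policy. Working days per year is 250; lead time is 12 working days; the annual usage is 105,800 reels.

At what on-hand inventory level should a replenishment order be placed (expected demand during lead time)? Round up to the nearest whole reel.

5,079 reels

Daily demand d = 105,800 / 250 = 423.200 reels/day
Demand during lead time = 423.200 × 12 = 5,078.40
Reorder point = 5,078.40 → round up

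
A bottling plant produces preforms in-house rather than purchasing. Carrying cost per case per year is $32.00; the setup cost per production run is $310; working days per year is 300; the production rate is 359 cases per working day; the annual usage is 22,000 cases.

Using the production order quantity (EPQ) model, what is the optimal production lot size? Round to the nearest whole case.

732 cases

d = 22,000/300 = 73.3333 cases/day;  effective holding cost H(1 − d/p) = 32·(1 − 73.3333/359) = 25.46332
Q* = √(2DS / H_eff) = √(2·22,000·310 / 25.46332) ≈ 731.90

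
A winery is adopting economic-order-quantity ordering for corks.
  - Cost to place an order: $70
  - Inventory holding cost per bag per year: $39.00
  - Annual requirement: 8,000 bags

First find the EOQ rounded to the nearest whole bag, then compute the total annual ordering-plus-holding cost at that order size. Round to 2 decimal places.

Optimal lot size Q* = (2 × 8,000 × $70 / $39)^½ ≈ 169.46 → Q = 169 bags
Annual ordering cost = (D/Q)·S = (8,000/169) × 70 = $3,313.61
Annual holding cost  = (Q/2)·H = (169/2) × 39 = $3,295.50
Total = $3,313.61 + $3,295.50 = $6,609.11

$6,609.11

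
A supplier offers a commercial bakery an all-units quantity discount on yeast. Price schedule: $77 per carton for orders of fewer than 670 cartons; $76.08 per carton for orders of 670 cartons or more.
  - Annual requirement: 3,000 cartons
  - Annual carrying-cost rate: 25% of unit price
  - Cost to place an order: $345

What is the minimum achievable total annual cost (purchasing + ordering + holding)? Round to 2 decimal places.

$236,156.48

H₁ = 25%×$77 = $19.2500;  H₂ = 25%×$76.08 = $19.0200
EOQ₁ = √(2×3,000×345/19.2500) = 327.92  (< 670, feasible at tier 1)
EOQ₂ = √(2×3,000×345/19.0200) = 329.90  (< 670 → use Q = 670 at tier-2 price)
TC(tier 1 (EOQ₁), Q≈327.9) = $237,312.49
TC(tier 2, Q≈670.0) = $236,156.48
Minimum at tier 2: $236,156.48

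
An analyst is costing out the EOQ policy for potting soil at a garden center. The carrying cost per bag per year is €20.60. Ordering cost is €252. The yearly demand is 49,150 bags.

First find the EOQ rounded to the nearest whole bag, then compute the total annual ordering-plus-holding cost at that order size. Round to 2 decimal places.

EOQ = √(2DS/H) = √(2 × 49,150 × 252 / 20.6)
    = √(1,202,504.85) ≈ 1,096.59 → Q = 1,097 bags
Annual ordering cost = (D/Q)·S = (49,150/1,097) × 252 = €11,290.61
Annual holding cost  = (Q/2)·H = (1,097/2) × 20.6 = €11,299.10
Total = €11,290.61 + €11,299.10 = €22,589.71

€22,589.71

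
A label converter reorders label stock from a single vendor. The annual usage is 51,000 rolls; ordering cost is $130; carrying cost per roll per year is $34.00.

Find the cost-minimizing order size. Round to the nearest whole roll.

Optimal lot size Q* = (2 × 51,000 × $130 / $34)^½ ≈ 624.50

624 rolls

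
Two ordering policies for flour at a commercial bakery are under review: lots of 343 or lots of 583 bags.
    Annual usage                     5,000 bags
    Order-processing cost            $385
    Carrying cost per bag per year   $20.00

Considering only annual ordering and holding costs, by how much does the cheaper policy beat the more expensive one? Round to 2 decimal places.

$89.64

Annual cost at Q: ordering D·S/Q plus holding Q·H/2.
TC(343) = (5,000/343)×385 + (343/2)×20 = $9,042.24
TC(583) = (5,000/583)×385 + (583/2)×20 = $9,131.89
Cheaper: Q = 343.  Difference = $89.64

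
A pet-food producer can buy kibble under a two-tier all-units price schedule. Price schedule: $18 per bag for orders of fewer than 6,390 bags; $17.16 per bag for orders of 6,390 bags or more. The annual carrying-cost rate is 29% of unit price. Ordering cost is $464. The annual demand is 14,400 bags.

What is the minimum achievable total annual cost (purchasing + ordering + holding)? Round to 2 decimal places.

$264,049.23

H₁ = 29%×$18 = $5.2200;  H₂ = 29%×$17.16 = $4.9764
EOQ₁ = √(2×14,400×464/5.2200) = 1,600.00  (< 6,390, feasible at tier 1)
EOQ₂ = √(2×14,400×464/4.9764) = 1,638.69  (< 6,390 → use Q = 6,390 at tier-2 price)
TC(tier 1 (EOQ₁), Q≈1,600.0) = $267,552.00
TC(tier 2, Q≈6,390.0) = $264,049.23
Minimum at tier 2: $264,049.23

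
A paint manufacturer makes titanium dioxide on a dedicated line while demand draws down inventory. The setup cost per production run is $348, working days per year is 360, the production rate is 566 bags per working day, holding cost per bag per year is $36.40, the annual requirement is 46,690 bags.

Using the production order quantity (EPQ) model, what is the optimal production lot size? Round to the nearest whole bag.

1,076 bags

d = 46,690/360 = 129.6944 bags/day;  effective holding cost H(1 − d/p) = 36.4·(1 − 129.6944/566) = 28.05923
Q* = √(2DS / H_eff) = √(2·46,690·348 / 28.05923) ≈ 1,076.16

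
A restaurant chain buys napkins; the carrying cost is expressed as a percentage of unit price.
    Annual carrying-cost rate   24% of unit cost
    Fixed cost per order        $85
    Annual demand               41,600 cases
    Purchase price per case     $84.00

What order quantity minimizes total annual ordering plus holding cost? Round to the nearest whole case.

Holding cost per case per year: H = 24% × $84 = $20.1600
Q* = √(2·D·S / H) = √(2·41,600·85 / 20.16) = √350,793.7 ≈ 592.28

592 cases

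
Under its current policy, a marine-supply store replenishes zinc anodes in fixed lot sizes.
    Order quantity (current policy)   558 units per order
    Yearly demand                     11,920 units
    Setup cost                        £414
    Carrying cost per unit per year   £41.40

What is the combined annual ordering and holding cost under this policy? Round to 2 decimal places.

Annual ordering cost = (D/Q)·S = (11,920/558) × 414 = £8,843.87
Annual holding cost  = (Q/2)·H = (558/2) × 41.4 = £11,550.60
Total = £8,843.87 + £11,550.60 = £20,394.47

£20,394.47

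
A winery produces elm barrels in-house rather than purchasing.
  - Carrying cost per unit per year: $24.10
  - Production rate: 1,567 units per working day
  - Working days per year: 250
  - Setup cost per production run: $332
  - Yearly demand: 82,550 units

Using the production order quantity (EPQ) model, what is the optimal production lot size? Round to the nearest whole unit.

1,698 units

d = 82,550/250 = 330.2000 units/day;  effective holding cost H(1 − d/p) = 24.1·(1 − 330.2000/1567) = 19.02162
Q* = √(2DS / H_eff) = √(2·82,550·332 / 19.02162) ≈ 1,697.54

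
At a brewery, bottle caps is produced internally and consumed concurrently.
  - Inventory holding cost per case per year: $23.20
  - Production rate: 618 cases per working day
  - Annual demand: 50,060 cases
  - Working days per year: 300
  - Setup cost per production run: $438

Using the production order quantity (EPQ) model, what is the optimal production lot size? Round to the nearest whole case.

Daily demand d = 50,060/300 = 166.867; p = 618; 1 − d/p = 0.72999
EPQ = √(2DS / (H(1 − d/p)))
    = √(2 × 50,060 × 438 / (23.2 × 0.72999)) ≈ 1,609.15

1,609 cases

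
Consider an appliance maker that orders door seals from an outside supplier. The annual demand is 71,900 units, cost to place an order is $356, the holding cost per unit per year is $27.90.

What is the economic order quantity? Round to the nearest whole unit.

1,355 units

EOQ = √(2DS/H) = √(2 × 71,900 × 356 / 27.9)
    = √(1,834,867.38) ≈ 1,354.57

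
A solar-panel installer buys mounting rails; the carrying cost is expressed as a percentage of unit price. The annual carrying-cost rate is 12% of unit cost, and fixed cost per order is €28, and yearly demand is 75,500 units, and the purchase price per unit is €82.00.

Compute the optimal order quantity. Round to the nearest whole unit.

655 units

H = i·C = 0.12 × €82 = €9.8400 per unit-year
EOQ = √(2DS/H) = √(2 × 75,500 × 28 / 9.84)
    = √(429,674.80) ≈ 655.50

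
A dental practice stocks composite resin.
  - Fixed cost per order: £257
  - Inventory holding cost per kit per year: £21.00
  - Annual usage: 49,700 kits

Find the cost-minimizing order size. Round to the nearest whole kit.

1,103 kits

Q* = √(2·D·S / H) = √(2·49,700·257 / 21) = √1,216,466.7 ≈ 1,102.94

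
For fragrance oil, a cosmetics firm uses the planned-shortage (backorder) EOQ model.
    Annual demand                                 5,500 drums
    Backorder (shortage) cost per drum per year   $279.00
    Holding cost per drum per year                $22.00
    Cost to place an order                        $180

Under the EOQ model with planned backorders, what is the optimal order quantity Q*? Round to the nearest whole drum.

312 drums

Basic EOQ = √(2·5,500·180/22) = 300.000
Backorder adjustment √((H+b)/b) = √((22+279)/279) = 1.0387
Q* = 300.000 × 1.0387 ≈ 311.60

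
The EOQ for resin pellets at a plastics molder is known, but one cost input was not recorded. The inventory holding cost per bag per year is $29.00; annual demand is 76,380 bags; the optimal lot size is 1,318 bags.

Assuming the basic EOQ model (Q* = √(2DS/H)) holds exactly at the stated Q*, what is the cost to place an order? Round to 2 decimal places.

$329.78

Since Q* = (2DS/H)^½, squaring gives Q*²·H = 2DS.
S = Q²H / (2D) = 1,318² × 29 / (2 × 76,380) = 329.7761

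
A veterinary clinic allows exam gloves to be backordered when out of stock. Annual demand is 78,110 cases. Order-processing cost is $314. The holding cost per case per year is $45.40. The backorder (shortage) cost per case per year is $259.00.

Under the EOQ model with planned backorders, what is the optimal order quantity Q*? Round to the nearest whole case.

Q* = √(2DS/H) · √((H + b)/b)
   = √(2 × 78,110 × 314 / 45.4) · √((45.4 + 259) / 259)
   = 1,039.454 × 1.0841 ≈ 1,126.88

1,127 cases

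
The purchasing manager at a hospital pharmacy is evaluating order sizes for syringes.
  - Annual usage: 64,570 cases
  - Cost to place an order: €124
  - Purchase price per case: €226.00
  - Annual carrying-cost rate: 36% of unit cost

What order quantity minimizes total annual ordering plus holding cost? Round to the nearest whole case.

444 cases

H = i·C = 0.36 × €226 = €81.3600 per case-year
Optimal lot size Q* = (2 × 64,570 × €124 / €81.36)^½ ≈ 443.65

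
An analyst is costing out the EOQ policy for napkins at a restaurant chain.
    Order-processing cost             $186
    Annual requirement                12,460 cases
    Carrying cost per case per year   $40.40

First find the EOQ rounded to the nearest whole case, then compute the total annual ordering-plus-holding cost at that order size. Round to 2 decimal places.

$13,684.26

Optimal lot size Q* = (2 × 12,460 × $186 / $40.4)^½ ≈ 338.72 → Q = 339 cases
Annual ordering cost = (D/Q)·S = (12,460/339) × 186 = $6,836.46
Annual holding cost  = (Q/2)·H = (339/2) × 40.4 = $6,847.80
Total = $6,836.46 + $6,847.80 = $13,684.26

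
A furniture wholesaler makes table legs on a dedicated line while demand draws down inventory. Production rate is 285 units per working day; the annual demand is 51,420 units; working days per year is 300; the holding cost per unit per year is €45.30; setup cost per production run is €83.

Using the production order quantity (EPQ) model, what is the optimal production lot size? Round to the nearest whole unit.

688 units

Daily demand d = 51,420/300 = 171.400; p = 285; 1 − d/p = 0.39860
EPQ = √(2DS / (H(1 − d/p)))
    = √(2 × 51,420 × 83 / (45.3 × 0.39860)) ≈ 687.55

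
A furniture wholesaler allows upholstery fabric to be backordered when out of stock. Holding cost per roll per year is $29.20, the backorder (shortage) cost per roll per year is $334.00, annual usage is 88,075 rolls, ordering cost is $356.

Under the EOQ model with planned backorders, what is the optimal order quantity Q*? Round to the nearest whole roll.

1,528 rolls

Q* = √(2DS/H) · √((H + b)/b)
   = √(2 × 88,075 × 356 / 29.2) · √((29.2 + 334) / 334)
   = 1,465.463 × 1.0428 ≈ 1,528.18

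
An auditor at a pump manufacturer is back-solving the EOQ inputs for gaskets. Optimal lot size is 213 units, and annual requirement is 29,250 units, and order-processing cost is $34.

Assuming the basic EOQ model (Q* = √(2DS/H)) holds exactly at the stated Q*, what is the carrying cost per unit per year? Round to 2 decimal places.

$43.84

From Q* = √(2DS/H) ⇒ Q*² = 2DS/H.
H = 2DS / Q² = 2 × 29,250 × 34 / 213² = 43.8405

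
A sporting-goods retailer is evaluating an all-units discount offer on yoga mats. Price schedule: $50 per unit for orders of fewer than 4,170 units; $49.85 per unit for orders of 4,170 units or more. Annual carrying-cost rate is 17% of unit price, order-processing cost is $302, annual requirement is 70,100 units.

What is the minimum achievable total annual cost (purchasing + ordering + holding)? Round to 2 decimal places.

H₁ = 17%×$50 = $8.5000;  H₂ = 17%×$49.85 = $8.4745
EOQ₁ = √(2×70,100×302/8.5000) = 2,231.87  (< 4,170, feasible at tier 1)
EOQ₂ = √(2×70,100×302/8.4745) = 2,235.22  (< 4,170 → use Q = 4,170 at tier-2 price)
TC(tier 1 (EOQ₁), Q≈2,231.9) = $3,523,970.86
TC(tier 2, Q≈4,170.0) = $3,517,231.12
Minimum at tier 2: $3,517,231.12

$3,517,231.12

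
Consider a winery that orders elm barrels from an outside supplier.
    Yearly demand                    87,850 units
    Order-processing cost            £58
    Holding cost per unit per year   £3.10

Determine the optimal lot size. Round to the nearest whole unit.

1,813 units

2DS/H = 2·87,850·58/3.1 = 3,287,290.32
EOQ = √3,287,290.32 ≈ 1,813.09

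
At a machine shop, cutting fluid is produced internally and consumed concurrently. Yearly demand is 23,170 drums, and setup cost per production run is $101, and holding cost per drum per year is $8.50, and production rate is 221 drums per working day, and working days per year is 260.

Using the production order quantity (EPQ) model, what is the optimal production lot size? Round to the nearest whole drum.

961 drums

Daily demand d = 23,170/260 = 89.115; p = 221; 1 − d/p = 0.59676
EPQ = √(2DS / (H(1 − d/p)))
    = √(2 × 23,170 × 101 / (8.5 × 0.59676)) ≈ 960.57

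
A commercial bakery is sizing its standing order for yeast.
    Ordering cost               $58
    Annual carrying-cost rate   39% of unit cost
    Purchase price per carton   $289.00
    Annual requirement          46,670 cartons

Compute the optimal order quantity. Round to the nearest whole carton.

219 cartons

Holding cost per carton per year: H = 39% × $289 = $112.7100
EOQ = √(2DS/H) = √(2 × 46,670 × 58 / 112.71)
    = √(48,032.30) ≈ 219.16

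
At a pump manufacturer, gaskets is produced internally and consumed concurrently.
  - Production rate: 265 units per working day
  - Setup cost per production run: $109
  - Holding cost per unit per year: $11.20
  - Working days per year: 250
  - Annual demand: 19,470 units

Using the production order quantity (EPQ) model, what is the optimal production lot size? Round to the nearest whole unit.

733 units

d = 19,470/250 = 77.8800 units/day;  effective holding cost H(1 − d/p) = 11.2·(1 − 77.8800/265) = 7.90847
Q* = √(2DS / H_eff) = √(2·19,470·109 / 7.90847) ≈ 732.60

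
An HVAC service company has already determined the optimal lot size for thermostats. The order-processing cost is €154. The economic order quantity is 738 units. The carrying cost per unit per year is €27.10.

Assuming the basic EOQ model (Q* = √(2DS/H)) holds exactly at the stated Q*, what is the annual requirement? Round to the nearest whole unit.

47,922 units per year

From Q* = √(2DS/H) ⇒ Q*² = 2DS/H.
D = Q²H / (2S) = 738² × 27.1 / (2 × 154) = 47,921.60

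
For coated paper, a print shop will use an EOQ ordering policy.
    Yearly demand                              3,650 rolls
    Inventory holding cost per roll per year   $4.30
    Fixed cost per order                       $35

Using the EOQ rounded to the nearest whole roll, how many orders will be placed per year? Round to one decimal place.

Q* = √(2·D·S / H) = √(2·3,650·35 / 4.3) = √59,418.6 ≈ 243.76 → Q = 244
Orders per year = D/Q = 3,650 / 244 = 14.959

15.0 orders per year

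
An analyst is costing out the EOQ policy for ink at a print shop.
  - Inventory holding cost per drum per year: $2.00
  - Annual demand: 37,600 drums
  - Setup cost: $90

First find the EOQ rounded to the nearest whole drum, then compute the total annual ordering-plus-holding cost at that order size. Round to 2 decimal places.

2DS/H = 2·37,600·90/2 = 3,384,000.00
EOQ = √3,384,000.00 ≈ 1,839.57 → Q = 1,840 drums
Ordering: D/Q × S = 37,600/1,840 × $90 = $1,839.13
Holding:  Q/2 × H = 1,840/2 × $2 = $1,840.00
Total = $1,839.13 + $1,840.00 = $3,679.13

$3,679.13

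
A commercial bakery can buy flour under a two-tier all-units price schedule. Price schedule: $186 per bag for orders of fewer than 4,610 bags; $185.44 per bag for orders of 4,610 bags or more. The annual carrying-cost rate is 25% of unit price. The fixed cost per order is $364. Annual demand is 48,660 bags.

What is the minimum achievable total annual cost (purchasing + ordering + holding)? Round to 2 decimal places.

H₁ = 25%×$186 = $46.5000;  H₂ = 25%×$185.44 = $46.3600
EOQ₁ = √(2×48,660×364/46.5000) = 872.82  (< 4,610, feasible at tier 1)
EOQ₂ = √(2×48,660×364/46.3600) = 874.14  (< 4,610 → use Q = 4,610 at tier-2 price)
TC(tier 1 (EOQ₁), Q≈872.8) = $9,091,346.18
TC(tier 2, Q≈4,610.0) = $9,134,212.33
Minimum at tier 1 (EOQ₁): $9,091,346.18

$9,091,346.18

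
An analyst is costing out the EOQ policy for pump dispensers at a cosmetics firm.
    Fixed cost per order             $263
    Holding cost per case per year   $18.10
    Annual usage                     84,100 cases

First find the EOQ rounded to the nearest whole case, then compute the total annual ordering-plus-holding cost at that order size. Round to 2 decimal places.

$28,296.33

EOQ = √(2DS/H) = √(2 × 84,100 × 263 / 18.1)
    = √(2,444,011.05) ≈ 1,563.33 → Q = 1,563 cases
Ordering: D/Q × S = 84,100/1,563 × $263 = $14,151.18
Holding:  Q/2 × H = 1,563/2 × $18.1 = $14,145.15
Total = $14,151.18 + $14,145.15 = $28,296.33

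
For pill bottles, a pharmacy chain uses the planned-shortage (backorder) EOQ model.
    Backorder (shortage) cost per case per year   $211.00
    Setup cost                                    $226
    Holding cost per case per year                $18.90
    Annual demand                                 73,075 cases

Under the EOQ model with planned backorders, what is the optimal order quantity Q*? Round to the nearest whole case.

1,380 cases

Q* = √(2DS/H) · √((H + b)/b)
   = √(2 × 73,075 × 226 / 18.9) · √((18.9 + 211) / 211)
   = 1,321.973 × 1.0438 ≈ 1,379.91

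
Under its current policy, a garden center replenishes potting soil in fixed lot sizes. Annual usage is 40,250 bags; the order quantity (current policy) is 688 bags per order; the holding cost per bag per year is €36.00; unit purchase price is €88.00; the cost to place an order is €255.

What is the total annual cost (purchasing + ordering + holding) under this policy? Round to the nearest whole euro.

Annual ordering cost = (D/Q)·S = (40,250/688) × 255 = €14,918.24
Annual holding cost  = (Q/2)·H = (688/2) × 36 = €12,384.00
Purchase cost = D·C = 40,250 × 88 = €3,542,000.00
Total = €14,918.24 + €12,384.00 + €3,542,000.00 = €3,569,302.24

€3,569,302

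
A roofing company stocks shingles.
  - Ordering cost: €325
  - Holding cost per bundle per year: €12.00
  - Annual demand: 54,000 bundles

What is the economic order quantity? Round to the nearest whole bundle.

1,710 bundles

2DS/H = 2·54,000·325/12 = 2,925,000.00
EOQ = √2,925,000.00 ≈ 1,710.26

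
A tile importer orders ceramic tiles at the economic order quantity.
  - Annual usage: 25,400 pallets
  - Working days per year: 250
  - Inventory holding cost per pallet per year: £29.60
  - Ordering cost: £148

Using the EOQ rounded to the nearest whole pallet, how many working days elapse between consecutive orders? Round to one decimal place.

5.0 days

2DS/H = 2·25,400·148/29.6 = 254,000.00
EOQ = √254,000.00 ≈ 503.98 → Q = 504 pallets
T = Q/D × 250 days = 504/25,400 × 250 = 4.961 days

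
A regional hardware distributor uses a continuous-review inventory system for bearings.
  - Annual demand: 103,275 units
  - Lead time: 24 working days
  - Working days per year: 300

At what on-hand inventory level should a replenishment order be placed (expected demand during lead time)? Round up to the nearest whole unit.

8,262 units

Daily demand d = 103,275 / 300 = 344.250 units/day
Demand during lead time = 344.250 × 24 = 8,262.00
Reorder point = 8,262.00 → round up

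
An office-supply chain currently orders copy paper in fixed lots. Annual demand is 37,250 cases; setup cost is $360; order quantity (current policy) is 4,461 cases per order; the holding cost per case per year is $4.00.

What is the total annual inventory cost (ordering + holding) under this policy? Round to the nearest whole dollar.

$11,928

Annual ordering cost = (D/Q)·S = (37,250/4,461) × 360 = $3,006.05
Annual holding cost  = (Q/2)·H = (4,461/2) × 4 = $8,922.00
Total = $3,006.05 + $8,922.00 = $11,928.05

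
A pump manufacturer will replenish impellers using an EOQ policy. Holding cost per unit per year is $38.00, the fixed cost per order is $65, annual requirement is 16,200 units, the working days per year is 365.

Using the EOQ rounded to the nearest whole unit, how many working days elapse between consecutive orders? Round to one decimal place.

5.3 days

Q* = √(2·D·S / H) = √(2·16,200·65 / 38) = √55,421.1 ≈ 235.42 → Q = 235 units
Days between orders = 365 / (D/Q) = 365 / 68.936 ≈ 5.295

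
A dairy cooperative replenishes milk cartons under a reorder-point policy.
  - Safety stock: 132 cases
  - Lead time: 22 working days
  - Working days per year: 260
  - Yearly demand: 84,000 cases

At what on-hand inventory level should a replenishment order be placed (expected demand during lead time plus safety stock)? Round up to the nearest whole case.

7,240 cases

Daily demand d = 84,000 / 260 = 323.077 cases/day
Demand during lead time = 323.077 × 22 = 7,107.69
Reorder point = 7,107.69 + 132 = 7,239.69 → round up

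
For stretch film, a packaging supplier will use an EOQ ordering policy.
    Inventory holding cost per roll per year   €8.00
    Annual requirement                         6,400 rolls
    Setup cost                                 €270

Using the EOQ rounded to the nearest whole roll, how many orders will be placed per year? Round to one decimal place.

9.7 orders per year

2DS/H = 2·6,400·270/8 = 432,000.00
EOQ = √432,000.00 ≈ 657.27 → Q = 657
Orders per year = D/Q = 6,400 / 657 = 9.741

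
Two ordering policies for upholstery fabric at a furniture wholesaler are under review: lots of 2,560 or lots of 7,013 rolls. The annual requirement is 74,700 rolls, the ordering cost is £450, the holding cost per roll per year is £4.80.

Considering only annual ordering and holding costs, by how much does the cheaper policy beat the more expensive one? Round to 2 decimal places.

£2,349.58

Annual cost at Q: ordering D·S/Q plus holding Q·H/2.
TC(2,560) = (74,700/2,560)×450 + (2,560/2)×4.8 = £19,274.86
TC(7,013) = (74,700/7,013)×450 + (7,013/2)×4.8 = £21,624.44
|ΔTC| = |£19,274.86 − £21,624.44| = £2,349.58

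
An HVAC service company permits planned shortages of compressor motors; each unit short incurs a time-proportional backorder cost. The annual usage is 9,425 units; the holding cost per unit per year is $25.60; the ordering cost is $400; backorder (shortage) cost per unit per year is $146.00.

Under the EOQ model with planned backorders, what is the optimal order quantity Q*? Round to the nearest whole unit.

588 units

Basic EOQ = √(2·9,425·400/25.6) = 542.707
Backorder adjustment √((H+b)/b) = √((25.6+146)/146) = 1.0841
Q* = 542.707 × 1.0841 ≈ 588.37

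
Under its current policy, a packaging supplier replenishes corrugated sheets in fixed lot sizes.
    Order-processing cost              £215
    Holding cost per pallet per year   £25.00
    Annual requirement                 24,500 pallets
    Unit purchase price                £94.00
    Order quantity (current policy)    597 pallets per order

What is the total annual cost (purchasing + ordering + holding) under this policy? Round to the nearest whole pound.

£2,319,286

Orders/yr = 24,500/597 = 41.039; ordering cost = 41.039 × £215 = £8,823.28
Average inventory = 597/2 = 298.5; holding cost = 298.5 × £25 = £7,462.50
Purchase cost = D·C = 24,500 × 94 = £2,303,000.00
Total = £8,823.28 + £7,462.50 + £2,303,000.00 = £2,319,285.78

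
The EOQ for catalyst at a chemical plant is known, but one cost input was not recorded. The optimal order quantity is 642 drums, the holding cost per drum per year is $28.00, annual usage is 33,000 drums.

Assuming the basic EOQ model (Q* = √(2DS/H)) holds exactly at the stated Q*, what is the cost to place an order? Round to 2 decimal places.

EOQ relation: Q² = 2DS/H, so rearrange for the unknown.
S = Q²H / (2D) = 642² × 28 / (2 × 33,000) = 174.8575

$174.86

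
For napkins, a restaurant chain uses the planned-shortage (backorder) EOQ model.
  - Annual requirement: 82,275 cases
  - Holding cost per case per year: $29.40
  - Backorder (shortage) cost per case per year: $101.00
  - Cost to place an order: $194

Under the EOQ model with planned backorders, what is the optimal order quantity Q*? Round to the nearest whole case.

Q* = √(2DS/H) · √((H + b)/b)
   = √(2 × 82,275 × 194 / 29.4) · √((29.4 + 101) / 101)
   = 1,042.020 × 1.1363 ≈ 1,184.01

1,184 cases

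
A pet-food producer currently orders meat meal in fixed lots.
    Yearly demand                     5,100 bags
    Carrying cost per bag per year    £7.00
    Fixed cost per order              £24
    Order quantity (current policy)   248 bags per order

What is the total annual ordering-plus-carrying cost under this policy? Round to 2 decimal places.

Annual ordering cost = (D/Q)·S = (5,100/248) × 24 = £493.55
Annual holding cost  = (Q/2)·H = (248/2) × 7 = £868.00
Total = £493.55 + £868.00 = £1,361.55

£1,361.55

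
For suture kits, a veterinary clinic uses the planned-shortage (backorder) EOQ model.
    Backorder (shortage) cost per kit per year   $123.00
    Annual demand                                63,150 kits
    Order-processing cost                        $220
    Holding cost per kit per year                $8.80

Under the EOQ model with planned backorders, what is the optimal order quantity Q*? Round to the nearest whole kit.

Basic EOQ = √(2·63,150·220/8.8) = 1,776.936
Backorder adjustment √((H+b)/b) = √((8.8+123)/123) = 1.0352
Q* = 1,776.936 × 1.0352 ≈ 1,839.40

1,839 kits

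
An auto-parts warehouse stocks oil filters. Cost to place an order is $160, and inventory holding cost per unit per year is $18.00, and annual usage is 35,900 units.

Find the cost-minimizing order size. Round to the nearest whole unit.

Optimal lot size Q* = (2 × 35,900 × $160 / $18)^½ ≈ 798.89

799 units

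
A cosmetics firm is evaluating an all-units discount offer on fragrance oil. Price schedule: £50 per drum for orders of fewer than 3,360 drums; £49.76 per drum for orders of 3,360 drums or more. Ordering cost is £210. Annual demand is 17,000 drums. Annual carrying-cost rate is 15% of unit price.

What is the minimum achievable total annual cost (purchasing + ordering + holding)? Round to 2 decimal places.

£857,317.79

H₁ = 15%×£50 = £7.5000;  H₂ = 15%×£49.76 = £7.4640
EOQ₁ = √(2×17,000×210/7.5000) = 975.70  (< 3,360, feasible at tier 1)
EOQ₂ = √(2×17,000×210/7.4640) = 978.06  (< 3,360 → use Q = 3,360 at tier-2 price)
TC(tier 1 (EOQ₁), Q≈975.7) = £857,317.79
TC(tier 2, Q≈3,360.0) = £859,522.02
Minimum at tier 1 (EOQ₁): £857,317.79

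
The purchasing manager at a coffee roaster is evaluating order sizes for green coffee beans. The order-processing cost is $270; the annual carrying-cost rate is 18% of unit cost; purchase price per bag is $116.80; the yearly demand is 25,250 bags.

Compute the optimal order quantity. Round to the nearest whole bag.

805 bags

Holding cost per bag per year: H = 18% × $116.8 = $21.0240
EOQ = √(2DS/H) = √(2 × 25,250 × 270 / 21.024)
    = √(648,544.52) ≈ 805.32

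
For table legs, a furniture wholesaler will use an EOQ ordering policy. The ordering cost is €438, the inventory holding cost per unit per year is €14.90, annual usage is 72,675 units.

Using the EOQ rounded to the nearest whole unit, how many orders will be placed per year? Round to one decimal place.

35.2 orders per year

Q* = √(2·D·S / H) = √(2·72,675·438 / 14.9) = √4,272,704.7 ≈ 2,067.05 → Q = 2,067
N = D/Q = 72,675/2,067 ≈ 35.160 orders/yr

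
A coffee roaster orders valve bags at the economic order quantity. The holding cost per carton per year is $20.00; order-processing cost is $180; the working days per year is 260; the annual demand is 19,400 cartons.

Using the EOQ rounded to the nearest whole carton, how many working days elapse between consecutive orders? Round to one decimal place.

Q* = √(2·D·S / H) = √(2·19,400·180 / 20) = √349,200.0 ≈ 590.93 → Q = 591 cartons
Cycle time = (working days × Q)/D = (260 × 591) / 19,400 = 7.921 days

7.9 days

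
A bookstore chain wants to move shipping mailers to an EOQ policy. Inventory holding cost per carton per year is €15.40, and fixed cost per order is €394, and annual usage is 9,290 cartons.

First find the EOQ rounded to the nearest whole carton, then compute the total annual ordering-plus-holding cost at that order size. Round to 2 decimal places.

€10,617.72

2DS/H = 2·9,290·394/15.4 = 475,358.44
EOQ = √475,358.44 ≈ 689.46 → Q = 689 cartons
Ordering: D/Q × S = 9,290/689 × €394 = €5,312.42
Holding:  Q/2 × H = 689/2 × €15.4 = €5,305.30
Total = €5,312.42 + €5,305.30 = €10,617.72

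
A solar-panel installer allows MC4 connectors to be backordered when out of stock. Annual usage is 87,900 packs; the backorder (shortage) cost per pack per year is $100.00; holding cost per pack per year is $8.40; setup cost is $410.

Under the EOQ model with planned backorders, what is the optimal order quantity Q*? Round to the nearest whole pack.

3,050 packs

Q* = √(2DS/H) · √((H + b)/b)
   = √(2 × 87,900 × 410 / 8.4) · √((8.4 + 100) / 100)
   = 2,929.286 × 1.0412 ≈ 3,049.84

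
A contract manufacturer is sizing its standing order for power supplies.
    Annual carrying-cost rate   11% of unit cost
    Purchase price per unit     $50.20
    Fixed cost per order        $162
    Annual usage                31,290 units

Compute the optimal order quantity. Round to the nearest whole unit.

H = i·C = 0.11 × $50.2 = $5.5220 per unit-year
Q* = √(2·D·S / H) = √(2·31,290·162 / 5.522) = √1,835,921.8 ≈ 1,354.96

1,355 units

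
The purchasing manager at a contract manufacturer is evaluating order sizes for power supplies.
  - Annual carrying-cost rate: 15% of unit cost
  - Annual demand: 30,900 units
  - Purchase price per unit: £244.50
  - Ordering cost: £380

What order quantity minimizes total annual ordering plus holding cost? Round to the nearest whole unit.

800 units

H = i·C = 0.15 × £244.5 = £36.6750 per unit-year
2DS/H = 2·30,900·380/36.675 = 640,327.20
EOQ = √640,327.20 ≈ 800.20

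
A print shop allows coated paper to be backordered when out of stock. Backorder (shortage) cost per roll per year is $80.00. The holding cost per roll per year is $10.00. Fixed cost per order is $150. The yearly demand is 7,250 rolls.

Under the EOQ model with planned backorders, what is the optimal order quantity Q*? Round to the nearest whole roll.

Basic EOQ = √(2·7,250·150/10) = 466.369
Backorder adjustment √((H+b)/b) = √((10+80)/80) = 1.0607
Q* = 466.369 × 1.0607 ≈ 494.66

495 rolls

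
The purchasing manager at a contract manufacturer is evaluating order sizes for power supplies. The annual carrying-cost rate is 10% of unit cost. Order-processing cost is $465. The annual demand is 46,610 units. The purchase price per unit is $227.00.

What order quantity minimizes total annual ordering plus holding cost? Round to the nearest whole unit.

1,382 units

H = i·C = 0.1 × $227 = $22.7000 per unit-year
Q* = √(2·D·S / H) = √(2·46,610·465 / 22.7) = √1,909,572.7 ≈ 1,381.87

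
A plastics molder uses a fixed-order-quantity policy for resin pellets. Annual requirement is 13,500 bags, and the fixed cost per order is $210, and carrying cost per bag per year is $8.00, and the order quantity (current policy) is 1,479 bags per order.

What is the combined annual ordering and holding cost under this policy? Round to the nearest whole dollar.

$7,833

Annual ordering cost = (D/Q)·S = (13,500/1,479) × 210 = $1,916.84
Annual holding cost  = (Q/2)·H = (1,479/2) × 8 = $5,916.00
Total = $1,916.84 + $5,916.00 = $7,832.84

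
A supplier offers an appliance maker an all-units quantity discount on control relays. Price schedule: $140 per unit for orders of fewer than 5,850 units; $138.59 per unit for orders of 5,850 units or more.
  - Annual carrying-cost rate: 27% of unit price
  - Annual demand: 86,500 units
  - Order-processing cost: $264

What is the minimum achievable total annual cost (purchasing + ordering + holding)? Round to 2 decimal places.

H₁ = 27%×$140 = $37.8000;  H₂ = 27%×$138.59 = $37.4193
EOQ₁ = √(2×86,500×264/37.8000) = 1,099.21  (< 5,850, feasible at tier 1)
EOQ₂ = √(2×86,500×264/37.4193) = 1,104.78  (< 5,850 → use Q = 5,850 at tier-2 price)
TC(tier 1 (EOQ₁), Q≈1,099.2) = $12,151,549.99
TC(tier 2, Q≈5,850.0) = $12,101,390.04
Minimum at tier 2: $12,101,390.04

$12,101,390.04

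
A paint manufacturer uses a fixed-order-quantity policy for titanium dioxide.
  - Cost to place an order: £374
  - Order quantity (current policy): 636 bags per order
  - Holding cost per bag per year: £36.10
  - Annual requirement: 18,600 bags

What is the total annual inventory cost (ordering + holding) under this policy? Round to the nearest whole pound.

Orders/yr = 18,600/636 = 29.245; ordering cost = 29.245 × £374 = £10,937.74
Average inventory = 636/2 = 318; holding cost = 318 × £36.1 = £11,479.80
Total = £10,937.74 + £11,479.80 = £22,417.54

£22,418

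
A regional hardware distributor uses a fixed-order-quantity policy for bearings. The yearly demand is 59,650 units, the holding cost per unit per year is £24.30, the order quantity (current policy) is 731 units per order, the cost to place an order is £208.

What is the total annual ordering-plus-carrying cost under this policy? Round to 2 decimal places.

Ordering: D/Q × S = 59,650/731 × £208 = £16,972.91
Holding:  Q/2 × H = 731/2 × £24.3 = £8,881.65
Total = £16,972.91 + £8,881.65 = £25,854.56

£25,854.56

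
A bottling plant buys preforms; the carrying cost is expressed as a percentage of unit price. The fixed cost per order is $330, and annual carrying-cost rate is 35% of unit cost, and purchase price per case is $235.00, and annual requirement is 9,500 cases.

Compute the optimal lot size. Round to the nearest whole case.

Holding cost per case per year: H = 35% × $235 = $82.2500
Optimal lot size Q* = (2 × 9,500 × $330 / $82.25)^½ ≈ 276.10

276 cases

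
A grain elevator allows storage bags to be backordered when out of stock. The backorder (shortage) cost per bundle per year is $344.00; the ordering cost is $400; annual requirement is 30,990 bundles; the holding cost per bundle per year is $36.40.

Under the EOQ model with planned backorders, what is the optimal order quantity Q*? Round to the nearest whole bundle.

Q* = √(2DS/H) · √((H + b)/b)
   = √(2 × 30,990 × 400 / 36.4) · √((36.4 + 344) / 344)
   = 825.287 × 1.0516 ≈ 867.85

868 bundles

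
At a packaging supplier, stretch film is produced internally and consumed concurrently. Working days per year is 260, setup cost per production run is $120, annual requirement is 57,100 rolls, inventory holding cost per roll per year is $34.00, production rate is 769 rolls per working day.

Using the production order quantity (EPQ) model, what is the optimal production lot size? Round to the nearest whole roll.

Daily demand d = 57,100/260 = 219.615; p = 769; 1 − d/p = 0.71441
EPQ = √(2DS / (H(1 − d/p)))
    = √(2 × 57,100 × 120 / (34 × 0.71441)) ≈ 751.12

751 rolls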